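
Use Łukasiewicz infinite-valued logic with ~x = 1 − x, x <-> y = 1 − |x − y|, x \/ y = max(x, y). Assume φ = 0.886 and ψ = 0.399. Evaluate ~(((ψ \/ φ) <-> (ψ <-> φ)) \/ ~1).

0.373

ψ \/ φ = max(0.399, 0.886) = 0.886
ψ <-> φ = 1 − |0.399 − 0.886| = 1 − 0.487 = 0.513
(ψ \/ φ) <-> (ψ <-> φ) = 1 − |0.886 − 0.513| = 1 − 0.373 = 0.627
~1 = 1 − 1.000 = 0.000
((ψ \/ φ) <-> (ψ <-> φ)) \/ ~1 = max(0.627, 0.000) = 0.627
~(((ψ \/ φ) <-> (ψ <-> φ)) \/ ~1) = 1 − 0.627 = 0.373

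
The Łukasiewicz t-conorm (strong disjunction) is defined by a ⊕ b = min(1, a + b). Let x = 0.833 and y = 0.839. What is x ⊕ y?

1.000

x ⊕ y = min(1, 0.833 + 0.839) = min(1, 1.672) = 1.000
For comparison, the Gödel t-conorm max(a, b) would give 0.839.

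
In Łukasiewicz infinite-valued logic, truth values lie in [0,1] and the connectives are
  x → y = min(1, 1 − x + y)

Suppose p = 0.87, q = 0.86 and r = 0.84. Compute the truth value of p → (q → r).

q → r = min(1, 1 − 0.86 + 0.84) = min(1, 0.98) = 0.98
p → (q → r) = min(1, 1 − 0.87 + 0.98) = min(1, 1.11) = 1.00

1.00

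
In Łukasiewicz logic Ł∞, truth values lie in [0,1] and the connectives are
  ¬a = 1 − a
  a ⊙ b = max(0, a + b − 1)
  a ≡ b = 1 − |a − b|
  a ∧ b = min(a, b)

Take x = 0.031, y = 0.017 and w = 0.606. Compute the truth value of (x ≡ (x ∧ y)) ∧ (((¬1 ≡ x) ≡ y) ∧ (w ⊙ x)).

x ∧ y = min(0.031, 0.017) = 0.017
x ≡ (x ∧ y) = 1 − |0.031 − 0.017| = 1 − 0.014 = 0.986
¬1 = 1 − 1.000 = 0.000
¬1 ≡ x = 1 − |0.000 − 0.031| = 1 − 0.031 = 0.969
(¬1 ≡ x) ≡ y = 1 − |0.969 − 0.017| = 1 − 0.952 = 0.048
w ⊙ x = max(0, 0.606 + 0.031 − 1) = max(0, -0.363) = 0.000
((¬1 ≡ x) ≡ y) ∧ (w ⊙ x) = min(0.048, 0.000) = 0.000
(x ≡ (x ∧ y)) ∧ (((¬1 ≡ x) ≡ y) ∧ (w ⊙ x)) = min(0.986, 0.000) = 0.000

0.000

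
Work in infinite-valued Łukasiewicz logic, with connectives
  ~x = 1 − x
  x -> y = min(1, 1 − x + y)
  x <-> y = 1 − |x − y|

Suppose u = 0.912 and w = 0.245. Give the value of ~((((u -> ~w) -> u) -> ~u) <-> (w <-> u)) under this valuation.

~w = 1 − 0.245 = 0.755
u -> ~w = min(1, 1 − 0.912 + 0.755) = min(1, 0.843) = 0.843
(u -> ~w) -> u = min(1, 1 − 0.843 + 0.912) = min(1, 1.069) = 1.000
~u = 1 − 0.912 = 0.088
((u -> ~w) -> u) -> ~u = min(1, 1 − 1.000 + 0.088) = min(1, 0.088) = 0.088
w <-> u = 1 − |0.245 − 0.912| = 1 − 0.667 = 0.333
(((u -> ~w) -> u) -> ~u) <-> (w <-> u) = 1 − |0.088 − 0.333| = 1 − 0.245 = 0.755
~((((u -> ~w) -> u) -> ~u) <-> (w <-> u)) = 1 − 0.755 = 0.245

0.245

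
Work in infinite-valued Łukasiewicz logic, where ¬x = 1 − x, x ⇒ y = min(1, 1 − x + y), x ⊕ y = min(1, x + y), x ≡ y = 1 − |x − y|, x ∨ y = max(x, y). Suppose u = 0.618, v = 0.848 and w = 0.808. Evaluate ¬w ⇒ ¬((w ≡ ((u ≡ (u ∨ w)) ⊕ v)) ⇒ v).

0.808

¬w = 1 − 0.808 = 0.192
u ∨ w = max(0.618, 0.808) = 0.808
u ≡ (u ∨ w) = 1 − |0.618 − 0.808| = 1 − 0.190 = 0.810
(u ≡ (u ∨ w)) ⊕ v = min(1, 0.810 + 0.848) = min(1, 1.658) = 1.000
w ≡ ((u ≡ (u ∨ w)) ⊕ v) = 1 − |0.808 − 1.000| = 1 − 0.192 = 0.808
(w ≡ ((u ≡ (u ∨ w)) ⊕ v)) ⇒ v = min(1, 1 − 0.808 + 0.848) = min(1, 1.040) = 1.000
¬((w ≡ ((u ≡ (u ∨ w)) ⊕ v)) ⇒ v) = 1 − 1.000 = 0.000
¬w ⇒ ¬((w ≡ ((u ≡ (u ∨ w)) ⊕ v)) ⇒ v) = min(1, 1 − 0.192 + 0.000) = min(1, 0.808) = 0.808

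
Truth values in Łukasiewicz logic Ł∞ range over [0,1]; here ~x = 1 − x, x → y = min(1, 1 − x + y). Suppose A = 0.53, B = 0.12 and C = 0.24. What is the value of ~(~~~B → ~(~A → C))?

~B = 1 − 0.12 = 0.88
~~B = 1 − 0.88 = 0.12
~~~B = 1 − 0.12 = 0.88
~A = 1 − 0.53 = 0.47
~A → C = min(1, 1 − 0.47 + 0.24) = min(1, 0.77) = 0.77
~(~A → C) = 1 − 0.77 = 0.23
~~~B → ~(~A → C) = min(1, 1 − 0.88 + 0.23) = min(1, 0.35) = 0.35
~(~~~B → ~(~A → C)) = 1 − 0.35 = 0.65

0.65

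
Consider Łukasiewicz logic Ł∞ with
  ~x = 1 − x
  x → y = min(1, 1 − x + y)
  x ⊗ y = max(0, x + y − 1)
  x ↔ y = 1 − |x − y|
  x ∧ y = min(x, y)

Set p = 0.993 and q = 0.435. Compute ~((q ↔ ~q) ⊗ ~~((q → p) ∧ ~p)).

1.000

~q = 1 − 0.435 = 0.565
q ↔ ~q = 1 − |0.435 − 0.565| = 1 − 0.130 = 0.870
q → p = min(1, 1 − 0.435 + 0.993) = min(1, 1.558) = 1.000
~p = 1 − 0.993 = 0.007
(q → p) ∧ ~p = min(1.000, 0.007) = 0.007
~((q → p) ∧ ~p) = 1 − 0.007 = 0.993
~~((q → p) ∧ ~p) = 1 − 0.993 = 0.007
(q ↔ ~q) ⊗ ~~((q → p) ∧ ~p) = max(0, 0.870 + 0.007 − 1) = max(0, -0.123) = 0.000
~((q ↔ ~q) ⊗ ~~((q → p) ∧ ~p)) = 1 − 0.000 = 1.000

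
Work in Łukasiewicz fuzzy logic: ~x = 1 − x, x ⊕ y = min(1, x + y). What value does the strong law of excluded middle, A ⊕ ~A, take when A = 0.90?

1.00

~A = 1 − 0.90 = 0.10
A ⊕ ~A = min(1, 0.90 + 0.10) = min(1, 1.00) = 1.00
(As expected: always 1 in Ł∞ since a ⊕ (1−a) = 1.)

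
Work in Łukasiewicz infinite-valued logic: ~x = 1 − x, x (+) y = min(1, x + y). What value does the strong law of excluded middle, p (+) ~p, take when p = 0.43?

~p = 1 − 0.43 = 0.57
p (+) ~p = min(1, 0.43 + 0.57) = min(1, 1.00) = 1.00
(As expected: always 1 in Ł∞ since a ⊕ (1−a) = 1.)

1.00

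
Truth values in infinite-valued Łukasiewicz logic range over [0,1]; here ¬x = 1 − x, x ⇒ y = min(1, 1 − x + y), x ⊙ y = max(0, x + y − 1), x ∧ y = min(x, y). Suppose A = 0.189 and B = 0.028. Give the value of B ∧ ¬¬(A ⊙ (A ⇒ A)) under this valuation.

0.028

A ⇒ A = min(1, 1 − 0.189 + 0.189) = min(1, 1.000) = 1.000
A ⊙ (A ⇒ A) = max(0, 0.189 + 1.000 − 1) = max(0, 0.189) = 0.189
¬(A ⊙ (A ⇒ A)) = 1 − 0.189 = 0.811
¬¬(A ⊙ (A ⇒ A)) = 1 − 0.811 = 0.189
B ∧ ¬¬(A ⊙ (A ⇒ A)) = min(0.028, 0.189) = 0.028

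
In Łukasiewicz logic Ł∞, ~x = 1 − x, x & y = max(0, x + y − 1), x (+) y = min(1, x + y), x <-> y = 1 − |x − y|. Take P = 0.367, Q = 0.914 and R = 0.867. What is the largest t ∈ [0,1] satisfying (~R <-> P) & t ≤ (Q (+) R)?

1.000

~R = 1 − 0.867 = 0.133
~R <-> P = 1 − |0.133 − 0.367| = 1 − 0.234 = 0.766
So the left factor is ~R <-> P = 0.766.
Q (+) R = min(1, 0.914 + 0.867) = min(1, 1.781) = 1.000
So the right-hand bound is Q (+) R = 1.000.
The residuum of the Łukasiewicz t-norm gives the supremum: min(1, 1 − 0.766 + 1.000).
1 − 0.766 + 1.000 = 1.234, so t = min(1, 1.234) = 1.000.
Check: 0.766 & 1.000 = max(0, 0.766) = 0.766 ≤ 1.000.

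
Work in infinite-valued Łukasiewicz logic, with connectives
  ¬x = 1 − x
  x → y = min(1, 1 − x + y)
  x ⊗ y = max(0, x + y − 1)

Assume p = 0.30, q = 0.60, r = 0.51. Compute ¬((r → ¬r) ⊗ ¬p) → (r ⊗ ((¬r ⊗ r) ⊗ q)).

0.68

¬r = 1 − 0.51 = 0.49
r → ¬r = min(1, 1 − 0.51 + 0.49) = min(1, 0.98) = 0.98
¬p = 1 − 0.30 = 0.70
(r → ¬r) ⊗ ¬p = max(0, 0.98 + 0.70 − 1) = max(0, 0.68) = 0.68
¬((r → ¬r) ⊗ ¬p) = 1 − 0.68 = 0.32
¬r ⊗ r = max(0, 0.49 + 0.51 − 1) = max(0, 0.00) = 0.00
(¬r ⊗ r) ⊗ q = max(0, 0.00 + 0.60 − 1) = max(0, -0.40) = 0.00
r ⊗ ((¬r ⊗ r) ⊗ q) = max(0, 0.51 + 0.00 − 1) = max(0, -0.49) = 0.00
¬((r → ¬r) ⊗ ¬p) → (r ⊗ ((¬r ⊗ r) ⊗ q)) = min(1, 1 − 0.32 + 0.00) = min(1, 0.68) = 0.68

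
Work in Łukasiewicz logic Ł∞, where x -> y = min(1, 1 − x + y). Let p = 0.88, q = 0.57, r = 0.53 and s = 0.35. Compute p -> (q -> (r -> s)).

1.00

r -> s = min(1, 1 − 0.53 + 0.35) = min(1, 0.82) = 0.82
q -> (r -> s) = min(1, 1 − 0.57 + 0.82) = min(1, 1.25) = 1.00
p -> (q -> (r -> s)) = min(1, 1 − 0.88 + 1.00) = min(1, 1.12) = 1.00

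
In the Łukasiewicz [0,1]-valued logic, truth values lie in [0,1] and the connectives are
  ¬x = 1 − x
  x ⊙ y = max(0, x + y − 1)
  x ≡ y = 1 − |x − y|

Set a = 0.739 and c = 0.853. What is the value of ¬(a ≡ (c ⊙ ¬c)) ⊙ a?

¬c = 1 − 0.853 = 0.147
c ⊙ ¬c = max(0, 0.853 + 0.147 − 1) = max(0, 0.000) = 0.000
a ≡ (c ⊙ ¬c) = 1 − |0.739 − 0.000| = 1 − 0.739 = 0.261
¬(a ≡ (c ⊙ ¬c)) = 1 − 0.261 = 0.739
¬(a ≡ (c ⊙ ¬c)) ⊙ a = max(0, 0.739 + 0.739 − 1) = max(0, 0.478) = 0.478

0.478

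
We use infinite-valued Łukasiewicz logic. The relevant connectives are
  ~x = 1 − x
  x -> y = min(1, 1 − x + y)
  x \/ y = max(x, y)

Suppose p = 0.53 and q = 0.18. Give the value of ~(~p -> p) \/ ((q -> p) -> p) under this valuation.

0.53

~p = 1 − 0.53 = 0.47
~p -> p = min(1, 1 − 0.47 + 0.53) = min(1, 1.06) = 1.00
~(~p -> p) = 1 − 1.00 = 0.00
q -> p = min(1, 1 − 0.18 + 0.53) = min(1, 1.35) = 1.00
(q -> p) -> p = min(1, 1 − 1.00 + 0.53) = min(1, 0.53) = 0.53
~(~p -> p) \/ ((q -> p) -> p) = max(0.00, 0.53) = 0.53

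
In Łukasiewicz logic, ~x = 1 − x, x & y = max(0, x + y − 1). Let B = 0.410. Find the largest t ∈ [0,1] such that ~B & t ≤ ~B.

1.000

~B = 1 − 0.410 = 0.590
So the left factor is ~B = 0.590.
So the right-hand bound is ~B = 0.590.
The residuum of the Łukasiewicz t-norm gives the supremum: min(1, 1 − 0.590 + 0.590).
1 − 0.590 + 0.590 = 1.000, so t = min(1, 1.000) = 1.000.
Check: 0.590 & 1.000 = max(0, 0.590) = 0.590 ≤ 0.590.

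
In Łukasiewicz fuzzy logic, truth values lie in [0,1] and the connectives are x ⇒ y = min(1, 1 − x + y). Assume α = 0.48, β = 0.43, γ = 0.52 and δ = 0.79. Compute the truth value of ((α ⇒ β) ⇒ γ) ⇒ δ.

1.00

α ⇒ β = min(1, 1 − 0.48 + 0.43) = min(1, 0.95) = 0.95
(α ⇒ β) ⇒ γ = min(1, 1 − 0.95 + 0.52) = min(1, 0.57) = 0.57
((α ⇒ β) ⇒ γ) ⇒ δ = min(1, 1 − 0.57 + 0.79) = min(1, 1.22) = 1.00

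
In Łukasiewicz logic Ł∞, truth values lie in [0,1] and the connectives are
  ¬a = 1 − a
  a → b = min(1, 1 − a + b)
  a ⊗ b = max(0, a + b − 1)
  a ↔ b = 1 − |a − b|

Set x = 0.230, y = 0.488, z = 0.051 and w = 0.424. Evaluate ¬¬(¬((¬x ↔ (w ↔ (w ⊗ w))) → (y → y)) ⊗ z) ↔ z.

¬x = 1 − 0.230 = 0.770
w ⊗ w = max(0, 0.424 + 0.424 − 1) = max(0, -0.152) = 0.000
w ↔ (w ⊗ w) = 1 − |0.424 − 0.000| = 1 − 0.424 = 0.576
¬x ↔ (w ↔ (w ⊗ w)) = 1 − |0.770 − 0.576| = 1 − 0.194 = 0.806
y → y = min(1, 1 − 0.488 + 0.488) = min(1, 1.000) = 1.000
(¬x ↔ (w ↔ (w ⊗ w))) → (y → y) = min(1, 1 − 0.806 + 1.000) = min(1, 1.194) = 1.000
¬((¬x ↔ (w ↔ (w ⊗ w))) → (y → y)) = 1 − 1.000 = 0.000
¬((¬x ↔ (w ↔ (w ⊗ w))) → (y → y)) ⊗ z = max(0, 0.000 + 0.051 − 1) = max(0, -0.949) = 0.000
¬(¬((¬x ↔ (w ↔ (w ⊗ w))) → (y → y)) ⊗ z) = 1 − 0.000 = 1.000
¬¬(¬((¬x ↔ (w ↔ (w ⊗ w))) → (y → y)) ⊗ z) = 1 − 1.000 = 0.000
¬¬(¬((¬x ↔ (w ↔ (w ⊗ w))) → (y → y)) ⊗ z) ↔ z = 1 − |0.000 − 0.051| = 1 − 0.051 = 0.949

0.949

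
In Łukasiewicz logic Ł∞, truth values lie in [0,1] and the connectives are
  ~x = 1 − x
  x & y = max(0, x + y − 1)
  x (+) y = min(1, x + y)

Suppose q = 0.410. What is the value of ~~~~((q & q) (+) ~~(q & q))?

0.000

q & q = max(0, 0.410 + 0.410 − 1) = max(0, -0.180) = 0.000
~(q & q) = 1 − 0.000 = 1.000
~~(q & q) = 1 − 1.000 = 0.000
(q & q) (+) ~~(q & q) = min(1, 0.000 + 0.000) = min(1, 0.000) = 0.000
~((q & q) (+) ~~(q & q)) = 1 − 0.000 = 1.000
~~((q & q) (+) ~~(q & q)) = 1 − 1.000 = 0.000
~~~((q & q) (+) ~~(q & q)) = 1 − 0.000 = 1.000
~~~~((q & q) (+) ~~(q & q)) = 1 − 1.000 = 0.000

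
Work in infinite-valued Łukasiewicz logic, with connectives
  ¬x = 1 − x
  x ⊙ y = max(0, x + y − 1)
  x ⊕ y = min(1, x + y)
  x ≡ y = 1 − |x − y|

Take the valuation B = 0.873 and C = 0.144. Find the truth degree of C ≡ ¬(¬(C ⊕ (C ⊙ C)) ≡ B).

0.873

C ⊙ C = max(0, 0.144 + 0.144 − 1) = max(0, -0.712) = 0.000
C ⊕ (C ⊙ C) = min(1, 0.144 + 0.000) = min(1, 0.144) = 0.144
¬(C ⊕ (C ⊙ C)) = 1 − 0.144 = 0.856
¬(C ⊕ (C ⊙ C)) ≡ B = 1 − |0.856 − 0.873| = 1 − 0.017 = 0.983
¬(¬(C ⊕ (C ⊙ C)) ≡ B) = 1 − 0.983 = 0.017
C ≡ ¬(¬(C ⊕ (C ⊙ C)) ≡ B) = 1 − |0.144 − 0.017| = 1 − 0.127 = 0.873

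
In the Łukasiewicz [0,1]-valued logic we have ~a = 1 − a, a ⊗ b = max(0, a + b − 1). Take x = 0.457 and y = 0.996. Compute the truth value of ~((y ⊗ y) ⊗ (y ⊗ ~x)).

0.469

y ⊗ y = max(0, 0.996 + 0.996 − 1) = max(0, 0.992) = 0.992
~x = 1 − 0.457 = 0.543
y ⊗ ~x = max(0, 0.996 + 0.543 − 1) = max(0, 0.539) = 0.539
(y ⊗ y) ⊗ (y ⊗ ~x) = max(0, 0.992 + 0.539 − 1) = max(0, 0.531) = 0.531
~((y ⊗ y) ⊗ (y ⊗ ~x)) = 1 − 0.531 = 0.469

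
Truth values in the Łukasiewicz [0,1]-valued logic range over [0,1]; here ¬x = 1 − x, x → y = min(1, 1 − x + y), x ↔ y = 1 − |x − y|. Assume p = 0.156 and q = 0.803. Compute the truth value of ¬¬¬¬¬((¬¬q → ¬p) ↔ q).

0.197

¬q = 1 − 0.803 = 0.197
¬¬q = 1 − 0.197 = 0.803
¬p = 1 − 0.156 = 0.844
¬¬q → ¬p = min(1, 1 − 0.803 + 0.844) = min(1, 1.041) = 1.000
(¬¬q → ¬p) ↔ q = 1 − |1.000 − 0.803| = 1 − 0.197 = 0.803
¬((¬¬q → ¬p) ↔ q) = 1 − 0.803 = 0.197
¬¬((¬¬q → ¬p) ↔ q) = 1 − 0.197 = 0.803
¬¬¬((¬¬q → ¬p) ↔ q) = 1 − 0.803 = 0.197
¬¬¬¬((¬¬q → ¬p) ↔ q) = 1 − 0.197 = 0.803
¬¬¬¬¬((¬¬q → ¬p) ↔ q) = 1 − 0.803 = 0.197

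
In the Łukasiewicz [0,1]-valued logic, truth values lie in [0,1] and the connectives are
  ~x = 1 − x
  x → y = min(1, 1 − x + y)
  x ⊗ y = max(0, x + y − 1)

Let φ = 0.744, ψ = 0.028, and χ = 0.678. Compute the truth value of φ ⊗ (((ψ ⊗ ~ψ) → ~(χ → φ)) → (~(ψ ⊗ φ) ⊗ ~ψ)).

0.716

~ψ = 1 − 0.028 = 0.972
ψ ⊗ ~ψ = max(0, 0.028 + 0.972 − 1) = max(0, 0.000) = 0.000
χ → φ = min(1, 1 − 0.678 + 0.744) = min(1, 1.066) = 1.000
~(χ → φ) = 1 − 1.000 = 0.000
(ψ ⊗ ~ψ) → ~(χ → φ) = min(1, 1 − 0.000 + 0.000) = min(1, 1.000) = 1.000
ψ ⊗ φ = max(0, 0.028 + 0.744 − 1) = max(0, -0.228) = 0.000
~(ψ ⊗ φ) = 1 − 0.000 = 1.000
~(ψ ⊗ φ) ⊗ ~ψ = max(0, 1.000 + 0.972 − 1) = max(0, 0.972) = 0.972
((ψ ⊗ ~ψ) → ~(χ → φ)) → (~(ψ ⊗ φ) ⊗ ~ψ) = min(1, 1 − 1.000 + 0.972) = min(1, 0.972) = 0.972
φ ⊗ (((ψ ⊗ ~ψ) → ~(χ → φ)) → (~(ψ ⊗ φ) ⊗ ~ψ)) = max(0, 0.744 + 0.972 − 1) = max(0, 0.716) = 0.716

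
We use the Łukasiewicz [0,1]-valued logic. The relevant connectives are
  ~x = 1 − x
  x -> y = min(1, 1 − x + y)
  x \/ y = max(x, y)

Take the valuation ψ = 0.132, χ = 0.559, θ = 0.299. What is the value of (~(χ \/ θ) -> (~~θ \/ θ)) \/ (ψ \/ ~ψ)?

χ \/ θ = max(0.559, 0.299) = 0.559
~(χ \/ θ) = 1 − 0.559 = 0.441
~θ = 1 − 0.299 = 0.701
~~θ = 1 − 0.701 = 0.299
~~θ \/ θ = max(0.299, 0.299) = 0.299
~(χ \/ θ) -> (~~θ \/ θ) = min(1, 1 − 0.441 + 0.299) = min(1, 0.858) = 0.858
~ψ = 1 − 0.132 = 0.868
ψ \/ ~ψ = max(0.132, 0.868) = 0.868
(~(χ \/ θ) -> (~~θ \/ θ)) \/ (ψ \/ ~ψ) = max(0.858, 0.868) = 0.868

0.868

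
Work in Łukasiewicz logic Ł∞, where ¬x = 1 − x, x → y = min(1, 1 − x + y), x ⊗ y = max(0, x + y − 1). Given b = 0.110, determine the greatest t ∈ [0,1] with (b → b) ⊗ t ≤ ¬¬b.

b → b = min(1, 1 − 0.110 + 0.110) = min(1, 1.000) = 1.000
So the left factor is b → b = 1.000.
¬b = 1 − 0.110 = 0.890
¬¬b = 1 − 0.890 = 0.110
So the right-hand bound is ¬¬b = 0.110.
The residuum of the Łukasiewicz t-norm gives the supremum: min(1, 1 − 1.000 + 0.110).
1 − 1.000 + 0.110 = 0.110, so t = min(1, 0.110) = 0.110.
Check: 1.000 ⊗ 0.110 = max(0, 0.110) = 0.110 ≤ 0.110.

0.110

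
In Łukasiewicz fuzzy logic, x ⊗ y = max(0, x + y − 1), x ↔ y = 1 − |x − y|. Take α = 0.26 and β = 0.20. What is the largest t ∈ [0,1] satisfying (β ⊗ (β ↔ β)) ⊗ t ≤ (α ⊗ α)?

0.80

β ↔ β = 1 − |0.20 − 0.20| = 1 − 0.00 = 1.00
β ⊗ (β ↔ β) = max(0, 0.20 + 1.00 − 1) = max(0, 0.20) = 0.20
So the left factor is β ⊗ (β ↔ β) = 0.20.
α ⊗ α = max(0, 0.26 + 0.26 − 1) = max(0, -0.48) = 0.00
So the right-hand bound is α ⊗ α = 0.00.
The residuum of the Łukasiewicz t-norm gives the supremum: min(1, 1 − 0.20 + 0.00).
1 − 0.20 + 0.00 = 0.80, so t = min(1, 0.80) = 0.80.
Check: 0.20 ⊗ 0.80 = max(0, 0.00) = 0.00 ≤ 0.00.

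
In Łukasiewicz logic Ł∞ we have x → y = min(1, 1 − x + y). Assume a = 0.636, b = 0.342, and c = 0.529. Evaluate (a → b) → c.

a → b = min(1, 1 − 0.636 + 0.342) = min(1, 0.706) = 0.706
(a → b) → c = min(1, 1 − 0.706 + 0.529) = min(1, 0.823) = 0.823

0.823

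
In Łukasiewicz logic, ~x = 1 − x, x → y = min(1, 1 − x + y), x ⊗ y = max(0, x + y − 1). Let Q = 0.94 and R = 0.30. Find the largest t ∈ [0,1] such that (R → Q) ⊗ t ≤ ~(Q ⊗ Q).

0.12

R → Q = min(1, 1 − 0.30 + 0.94) = min(1, 1.64) = 1.00
So the left factor is R → Q = 1.00.
Q ⊗ Q = max(0, 0.94 + 0.94 − 1) = max(0, 0.88) = 0.88
~(Q ⊗ Q) = 1 − 0.88 = 0.12
So the right-hand bound is ~(Q ⊗ Q) = 0.12.
The residuum of the Łukasiewicz t-norm gives the supremum: min(1, 1 − 1.00 + 0.12).
1 − 1.00 + 0.12 = 0.12, so t = min(1, 0.12) = 0.12.
Check: 1.00 ⊗ 0.12 = max(0, 0.12) = 0.12 ≤ 0.12.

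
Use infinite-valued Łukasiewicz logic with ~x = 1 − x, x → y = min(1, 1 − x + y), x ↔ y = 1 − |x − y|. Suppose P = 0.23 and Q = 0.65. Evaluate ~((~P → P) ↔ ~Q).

~P = 1 − 0.23 = 0.77
~P → P = min(1, 1 − 0.77 + 0.23) = min(1, 0.46) = 0.46
~Q = 1 − 0.65 = 0.35
(~P → P) ↔ ~Q = 1 − |0.46 − 0.35| = 1 − 0.11 = 0.89
~((~P → P) ↔ ~Q) = 1 − 0.89 = 0.11

0.11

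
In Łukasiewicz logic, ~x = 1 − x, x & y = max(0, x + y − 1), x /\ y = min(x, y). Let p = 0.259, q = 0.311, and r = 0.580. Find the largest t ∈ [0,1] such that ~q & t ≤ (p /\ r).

0.570

~q = 1 − 0.311 = 0.689
So the left factor is ~q = 0.689.
p /\ r = min(0.259, 0.580) = 0.259
So the right-hand bound is p /\ r = 0.259.
The residuum of the Łukasiewicz t-norm gives the supremum: min(1, 1 − 0.689 + 0.259).
1 − 0.689 + 0.259 = 0.570, so t = min(1, 0.570) = 0.570.
Check: 0.689 & 0.570 = max(0, 0.259) = 0.259 ≤ 0.259.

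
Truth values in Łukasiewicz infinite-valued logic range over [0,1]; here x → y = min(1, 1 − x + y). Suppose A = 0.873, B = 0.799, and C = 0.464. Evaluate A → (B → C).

B → C = min(1, 1 − 0.799 + 0.464) = min(1, 0.665) = 0.665
A → (B → C) = min(1, 1 − 0.873 + 0.665) = min(1, 0.792) = 0.792

0.792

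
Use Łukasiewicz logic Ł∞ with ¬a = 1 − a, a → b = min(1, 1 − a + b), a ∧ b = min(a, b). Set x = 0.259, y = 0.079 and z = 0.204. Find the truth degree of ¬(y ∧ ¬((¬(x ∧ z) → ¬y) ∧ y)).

x ∧ z = min(0.259, 0.204) = 0.204
¬(x ∧ z) = 1 − 0.204 = 0.796
¬y = 1 − 0.079 = 0.921
¬(x ∧ z) → ¬y = min(1, 1 − 0.796 + 0.921) = min(1, 1.125) = 1.000
(¬(x ∧ z) → ¬y) ∧ y = min(1.000, 0.079) = 0.079
¬((¬(x ∧ z) → ¬y) ∧ y) = 1 − 0.079 = 0.921
y ∧ ¬((¬(x ∧ z) → ¬y) ∧ y) = min(0.079, 0.921) = 0.079
¬(y ∧ ¬((¬(x ∧ z) → ¬y) ∧ y)) = 1 − 0.079 = 0.921

0.921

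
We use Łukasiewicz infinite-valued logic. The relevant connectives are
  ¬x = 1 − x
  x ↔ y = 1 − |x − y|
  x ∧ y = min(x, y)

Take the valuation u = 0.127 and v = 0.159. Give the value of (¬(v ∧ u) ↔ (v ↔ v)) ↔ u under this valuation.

0.254

v ∧ u = min(0.159, 0.127) = 0.127
¬(v ∧ u) = 1 − 0.127 = 0.873
v ↔ v = 1 − |0.159 − 0.159| = 1 − 0.000 = 1.000
¬(v ∧ u) ↔ (v ↔ v) = 1 − |0.873 − 1.000| = 1 − 0.127 = 0.873
(¬(v ∧ u) ↔ (v ↔ v)) ↔ u = 1 − |0.873 − 0.127| = 1 − 0.746 = 0.254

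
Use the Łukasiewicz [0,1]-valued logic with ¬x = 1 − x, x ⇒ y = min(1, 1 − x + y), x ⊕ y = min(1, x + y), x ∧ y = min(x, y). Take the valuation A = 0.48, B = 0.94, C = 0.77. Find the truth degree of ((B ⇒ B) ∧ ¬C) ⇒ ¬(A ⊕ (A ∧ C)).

0.81

B ⇒ B = min(1, 1 − 0.94 + 0.94) = min(1, 1.00) = 1.00
¬C = 1 − 0.77 = 0.23
(B ⇒ B) ∧ ¬C = min(1.00, 0.23) = 0.23
A ∧ C = min(0.48, 0.77) = 0.48
A ⊕ (A ∧ C) = min(1, 0.48 + 0.48) = min(1, 0.96) = 0.96
¬(A ⊕ (A ∧ C)) = 1 − 0.96 = 0.04
((B ⇒ B) ∧ ¬C) ⇒ ¬(A ⊕ (A ∧ C)) = min(1, 1 − 0.23 + 0.04) = min(1, 0.81) = 0.81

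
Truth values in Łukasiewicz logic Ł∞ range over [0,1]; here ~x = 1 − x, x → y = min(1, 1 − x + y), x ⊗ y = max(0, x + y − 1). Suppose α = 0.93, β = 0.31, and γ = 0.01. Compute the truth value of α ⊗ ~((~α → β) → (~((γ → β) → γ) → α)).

~α = 1 − 0.93 = 0.07
~α → β = min(1, 1 − 0.07 + 0.31) = min(1, 1.24) = 1.00
γ → β = min(1, 1 − 0.01 + 0.31) = min(1, 1.30) = 1.00
(γ → β) → γ = min(1, 1 − 1.00 + 0.01) = min(1, 0.01) = 0.01
~((γ → β) → γ) = 1 − 0.01 = 0.99
~((γ → β) → γ) → α = min(1, 1 − 0.99 + 0.93) = min(1, 0.94) = 0.94
(~α → β) → (~((γ → β) → γ) → α) = min(1, 1 − 1.00 + 0.94) = min(1, 0.94) = 0.94
~((~α → β) → (~((γ → β) → γ) → α)) = 1 − 0.94 = 0.06
α ⊗ ~((~α → β) → (~((γ → β) → γ) → α)) = max(0, 0.93 + 0.06 − 1) = max(0, -0.01) = 0.00

0.00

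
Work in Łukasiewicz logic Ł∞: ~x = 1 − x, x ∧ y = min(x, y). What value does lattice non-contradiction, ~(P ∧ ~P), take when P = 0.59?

~P = 1 − 0.59 = 0.41
P ∧ ~P = min(0.59, 0.41) = 0.41
~(P ∧ ~P) = 1 − 0.41 = 0.59
(The value 0.59 < 1 shows this instance is not satisfied; not a Ł∞-tautology — its value is 1 − min(a, 1−a).)

0.59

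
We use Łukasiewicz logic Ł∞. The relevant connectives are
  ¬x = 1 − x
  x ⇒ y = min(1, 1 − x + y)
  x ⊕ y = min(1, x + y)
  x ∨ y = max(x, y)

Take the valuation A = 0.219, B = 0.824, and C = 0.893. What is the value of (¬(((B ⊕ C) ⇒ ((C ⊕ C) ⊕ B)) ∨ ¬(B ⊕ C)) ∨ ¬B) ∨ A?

B ⊕ C = min(1, 0.824 + 0.893) = min(1, 1.717) = 1.000
C ⊕ C = min(1, 0.893 + 0.893) = min(1, 1.786) = 1.000
(C ⊕ C) ⊕ B = min(1, 1.000 + 0.824) = min(1, 1.824) = 1.000
(B ⊕ C) ⇒ ((C ⊕ C) ⊕ B) = min(1, 1 − 1.000 + 1.000) = min(1, 1.000) = 1.000
¬(B ⊕ C) = 1 − 1.000 = 0.000
((B ⊕ C) ⇒ ((C ⊕ C) ⊕ B)) ∨ ¬(B ⊕ C) = max(1.000, 0.000) = 1.000
¬(((B ⊕ C) ⇒ ((C ⊕ C) ⊕ B)) ∨ ¬(B ⊕ C)) = 1 − 1.000 = 0.000
¬B = 1 − 0.824 = 0.176
¬(((B ⊕ C) ⇒ ((C ⊕ C) ⊕ B)) ∨ ¬(B ⊕ C)) ∨ ¬B = max(0.000, 0.176) = 0.176
(¬(((B ⊕ C) ⇒ ((C ⊕ C) ⊕ B)) ∨ ¬(B ⊕ C)) ∨ ¬B) ∨ A = max(0.176, 0.219) = 0.219

0.219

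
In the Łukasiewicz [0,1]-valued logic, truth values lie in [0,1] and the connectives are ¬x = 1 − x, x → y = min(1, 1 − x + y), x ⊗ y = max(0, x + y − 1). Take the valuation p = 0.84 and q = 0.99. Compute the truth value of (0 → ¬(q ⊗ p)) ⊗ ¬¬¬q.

0.01

q ⊗ p = max(0, 0.99 + 0.84 − 1) = max(0, 0.83) = 0.83
¬(q ⊗ p) = 1 − 0.83 = 0.17
0 → ¬(q ⊗ p) = min(1, 1 − 0.00 + 0.17) = min(1, 1.17) = 1.00
¬q = 1 − 0.99 = 0.01
¬¬q = 1 − 0.01 = 0.99
¬¬¬q = 1 − 0.99 = 0.01
(0 → ¬(q ⊗ p)) ⊗ ¬¬¬q = max(0, 1.00 + 0.01 − 1) = max(0, 0.01) = 0.01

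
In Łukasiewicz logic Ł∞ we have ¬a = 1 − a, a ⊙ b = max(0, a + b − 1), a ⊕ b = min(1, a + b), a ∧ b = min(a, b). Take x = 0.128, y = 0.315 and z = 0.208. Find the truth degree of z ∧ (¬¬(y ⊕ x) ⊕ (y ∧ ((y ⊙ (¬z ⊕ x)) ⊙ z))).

0.208

y ⊕ x = min(1, 0.315 + 0.128) = min(1, 0.443) = 0.443
¬(y ⊕ x) = 1 − 0.443 = 0.557
¬¬(y ⊕ x) = 1 − 0.557 = 0.443
¬z = 1 − 0.208 = 0.792
¬z ⊕ x = min(1, 0.792 + 0.128) = min(1, 0.920) = 0.920
y ⊙ (¬z ⊕ x) = max(0, 0.315 + 0.920 − 1) = max(0, 0.235) = 0.235
(y ⊙ (¬z ⊕ x)) ⊙ z = max(0, 0.235 + 0.208 − 1) = max(0, -0.557) = 0.000
y ∧ ((y ⊙ (¬z ⊕ x)) ⊙ z) = min(0.315, 0.000) = 0.000
¬¬(y ⊕ x) ⊕ (y ∧ ((y ⊙ (¬z ⊕ x)) ⊙ z)) = min(1, 0.443 + 0.000) = min(1, 0.443) = 0.443
z ∧ (¬¬(y ⊕ x) ⊕ (y ∧ ((y ⊙ (¬z ⊕ x)) ⊙ z))) = min(0.208, 0.443) = 0.208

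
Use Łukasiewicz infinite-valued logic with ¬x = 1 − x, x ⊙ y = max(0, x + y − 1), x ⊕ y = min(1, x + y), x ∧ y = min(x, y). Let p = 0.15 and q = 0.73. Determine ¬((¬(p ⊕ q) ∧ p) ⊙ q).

p ⊕ q = min(1, 0.15 + 0.73) = min(1, 0.88) = 0.88
¬(p ⊕ q) = 1 − 0.88 = 0.12
¬(p ⊕ q) ∧ p = min(0.12, 0.15) = 0.12
(¬(p ⊕ q) ∧ p) ⊙ q = max(0, 0.12 + 0.73 − 1) = max(0, -0.15) = 0.00
¬((¬(p ⊕ q) ∧ p) ⊙ q) = 1 − 0.00 = 1.00

1.00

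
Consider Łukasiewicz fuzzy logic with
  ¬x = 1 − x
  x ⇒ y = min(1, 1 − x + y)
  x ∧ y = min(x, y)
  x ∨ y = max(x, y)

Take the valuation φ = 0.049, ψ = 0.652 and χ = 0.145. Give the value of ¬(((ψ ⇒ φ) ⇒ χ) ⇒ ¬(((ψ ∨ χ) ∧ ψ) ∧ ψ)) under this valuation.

ψ ⇒ φ = min(1, 1 − 0.652 + 0.049) = min(1, 0.397) = 0.397
(ψ ⇒ φ) ⇒ χ = min(1, 1 − 0.397 + 0.145) = min(1, 0.748) = 0.748
ψ ∨ χ = max(0.652, 0.145) = 0.652
(ψ ∨ χ) ∧ ψ = min(0.652, 0.652) = 0.652
((ψ ∨ χ) ∧ ψ) ∧ ψ = min(0.652, 0.652) = 0.652
¬(((ψ ∨ χ) ∧ ψ) ∧ ψ) = 1 − 0.652 = 0.348
((ψ ⇒ φ) ⇒ χ) ⇒ ¬(((ψ ∨ χ) ∧ ψ) ∧ ψ) = min(1, 1 − 0.748 + 0.348) = min(1, 0.600) = 0.600
¬(((ψ ⇒ φ) ⇒ χ) ⇒ ¬(((ψ ∨ χ) ∧ ψ) ∧ ψ)) = 1 − 0.600 = 0.400

0.400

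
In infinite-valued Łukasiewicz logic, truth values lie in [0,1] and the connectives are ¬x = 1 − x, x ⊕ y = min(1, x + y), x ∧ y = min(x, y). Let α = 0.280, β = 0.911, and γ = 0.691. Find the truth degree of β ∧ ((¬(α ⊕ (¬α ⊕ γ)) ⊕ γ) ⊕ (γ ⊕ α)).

¬α = 1 − 0.280 = 0.720
¬α ⊕ γ = min(1, 0.720 + 0.691) = min(1, 1.411) = 1.000
α ⊕ (¬α ⊕ γ) = min(1, 0.280 + 1.000) = min(1, 1.280) = 1.000
¬(α ⊕ (¬α ⊕ γ)) = 1 − 1.000 = 0.000
¬(α ⊕ (¬α ⊕ γ)) ⊕ γ = min(1, 0.000 + 0.691) = min(1, 0.691) = 0.691
γ ⊕ α = min(1, 0.691 + 0.280) = min(1, 0.971) = 0.971
(¬(α ⊕ (¬α ⊕ γ)) ⊕ γ) ⊕ (γ ⊕ α) = min(1, 0.691 + 0.971) = min(1, 1.662) = 1.000
β ∧ ((¬(α ⊕ (¬α ⊕ γ)) ⊕ γ) ⊕ (γ ⊕ α)) = min(0.911, 1.000) = 0.911

0.911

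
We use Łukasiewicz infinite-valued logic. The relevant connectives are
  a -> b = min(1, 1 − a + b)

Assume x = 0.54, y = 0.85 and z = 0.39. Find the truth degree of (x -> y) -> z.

0.39

x -> y = min(1, 1 − 0.54 + 0.85) = min(1, 1.31) = 1.00
(x -> y) -> z = min(1, 1 − 1.00 + 0.39) = min(1, 0.39) = 0.39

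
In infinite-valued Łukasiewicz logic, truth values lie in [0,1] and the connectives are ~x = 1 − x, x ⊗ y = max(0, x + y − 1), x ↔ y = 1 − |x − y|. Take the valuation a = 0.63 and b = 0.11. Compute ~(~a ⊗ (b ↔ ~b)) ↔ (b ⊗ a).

0.00

~a = 1 − 0.63 = 0.37
~b = 1 − 0.11 = 0.89
b ↔ ~b = 1 − |0.11 − 0.89| = 1 − 0.78 = 0.22
~a ⊗ (b ↔ ~b) = max(0, 0.37 + 0.22 − 1) = max(0, -0.41) = 0.00
~(~a ⊗ (b ↔ ~b)) = 1 − 0.00 = 1.00
b ⊗ a = max(0, 0.11 + 0.63 − 1) = max(0, -0.26) = 0.00
~(~a ⊗ (b ↔ ~b)) ↔ (b ⊗ a) = 1 − |1.00 − 0.00| = 1 − 1.00 = 0.00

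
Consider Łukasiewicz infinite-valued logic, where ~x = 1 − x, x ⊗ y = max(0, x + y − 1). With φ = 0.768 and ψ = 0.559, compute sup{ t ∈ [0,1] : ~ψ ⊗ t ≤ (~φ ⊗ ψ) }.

0.559

~ψ = 1 − 0.559 = 0.441
So the left factor is ~ψ = 0.441.
~φ = 1 − 0.768 = 0.232
~φ ⊗ ψ = max(0, 0.232 + 0.559 − 1) = max(0, -0.209) = 0.000
So the right-hand bound is ~φ ⊗ ψ = 0.000.
The residuum of the Łukasiewicz t-norm gives the supremum: min(1, 1 − 0.441 + 0.000).
1 − 0.441 + 0.000 = 0.559, so t = min(1, 0.559) = 0.559.
Check: 0.441 ⊗ 0.559 = max(0, 0.000) = 0.000 ≤ 0.000.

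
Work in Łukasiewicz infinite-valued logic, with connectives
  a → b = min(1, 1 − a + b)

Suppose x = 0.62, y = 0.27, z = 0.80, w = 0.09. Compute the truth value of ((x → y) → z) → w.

0.09

x → y = min(1, 1 − 0.62 + 0.27) = min(1, 0.65) = 0.65
(x → y) → z = min(1, 1 − 0.65 + 0.80) = min(1, 1.15) = 1.00
((x → y) → z) → w = min(1, 1 − 1.00 + 0.09) = min(1, 0.09) = 0.09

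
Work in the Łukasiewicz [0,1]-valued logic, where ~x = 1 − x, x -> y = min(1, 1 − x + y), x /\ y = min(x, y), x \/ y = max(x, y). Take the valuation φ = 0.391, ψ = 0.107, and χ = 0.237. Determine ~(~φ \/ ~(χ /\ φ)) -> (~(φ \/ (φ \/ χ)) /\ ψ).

~φ = 1 − 0.391 = 0.609
χ /\ φ = min(0.237, 0.391) = 0.237
~(χ /\ φ) = 1 − 0.237 = 0.763
~φ \/ ~(χ /\ φ) = max(0.609, 0.763) = 0.763
~(~φ \/ ~(χ /\ φ)) = 1 − 0.763 = 0.237
φ \/ χ = max(0.391, 0.237) = 0.391
φ \/ (φ \/ χ) = max(0.391, 0.391) = 0.391
~(φ \/ (φ \/ χ)) = 1 − 0.391 = 0.609
~(φ \/ (φ \/ χ)) /\ ψ = min(0.609, 0.107) = 0.107
~(~φ \/ ~(χ /\ φ)) -> (~(φ \/ (φ \/ χ)) /\ ψ) = min(1, 1 − 0.237 + 0.107) = min(1, 0.870) = 0.870

0.870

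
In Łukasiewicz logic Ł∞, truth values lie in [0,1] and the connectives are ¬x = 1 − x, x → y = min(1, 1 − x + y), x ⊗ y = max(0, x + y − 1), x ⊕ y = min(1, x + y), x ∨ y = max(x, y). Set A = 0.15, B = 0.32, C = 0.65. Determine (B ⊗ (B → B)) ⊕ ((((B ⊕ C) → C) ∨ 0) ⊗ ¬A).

B → B = min(1, 1 − 0.32 + 0.32) = min(1, 1.00) = 1.00
B ⊗ (B → B) = max(0, 0.32 + 1.00 − 1) = max(0, 0.32) = 0.32
B ⊕ C = min(1, 0.32 + 0.65) = min(1, 0.97) = 0.97
(B ⊕ C) → C = min(1, 1 − 0.97 + 0.65) = min(1, 0.68) = 0.68
((B ⊕ C) → C) ∨ 0 = max(0.68, 0.00) = 0.68
¬A = 1 − 0.15 = 0.85
(((B ⊕ C) → C) ∨ 0) ⊗ ¬A = max(0, 0.68 + 0.85 − 1) = max(0, 0.53) = 0.53
(B ⊗ (B → B)) ⊕ ((((B ⊕ C) → C) ∨ 0) ⊗ ¬A) = min(1, 0.32 + 0.53) = min(1, 0.85) = 0.85

0.85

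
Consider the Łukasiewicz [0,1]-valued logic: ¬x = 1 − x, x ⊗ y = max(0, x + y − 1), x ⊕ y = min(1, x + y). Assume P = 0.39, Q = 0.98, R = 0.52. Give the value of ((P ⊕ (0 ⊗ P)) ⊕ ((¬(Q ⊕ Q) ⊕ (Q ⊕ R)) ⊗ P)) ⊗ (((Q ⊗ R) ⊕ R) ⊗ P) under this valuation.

0.17

0 ⊗ P = max(0, 0.00 + 0.39 − 1) = max(0, -0.61) = 0.00
P ⊕ (0 ⊗ P) = min(1, 0.39 + 0.00) = min(1, 0.39) = 0.39
Q ⊕ Q = min(1, 0.98 + 0.98) = min(1, 1.96) = 1.00
¬(Q ⊕ Q) = 1 − 1.00 = 0.00
Q ⊕ R = min(1, 0.98 + 0.52) = min(1, 1.50) = 1.00
¬(Q ⊕ Q) ⊕ (Q ⊕ R) = min(1, 0.00 + 1.00) = min(1, 1.00) = 1.00
(¬(Q ⊕ Q) ⊕ (Q ⊕ R)) ⊗ P = max(0, 1.00 + 0.39 − 1) = max(0, 0.39) = 0.39
(P ⊕ (0 ⊗ P)) ⊕ ((¬(Q ⊕ Q) ⊕ (Q ⊕ R)) ⊗ P) = min(1, 0.39 + 0.39) = min(1, 0.78) = 0.78
Q ⊗ R = max(0, 0.98 + 0.52 − 1) = max(0, 0.50) = 0.50
(Q ⊗ R) ⊕ R = min(1, 0.50 + 0.52) = min(1, 1.02) = 1.00
((Q ⊗ R) ⊕ R) ⊗ P = max(0, 1.00 + 0.39 − 1) = max(0, 0.39) = 0.39
((P ⊕ (0 ⊗ P)) ⊕ ((¬(Q ⊕ Q) ⊕ (Q ⊕ R)) ⊗ P)) ⊗ (((Q ⊗ R) ⊕ R) ⊗ P) = max(0, 0.78 + 0.39 − 1) = max(0, 0.17) = 0.17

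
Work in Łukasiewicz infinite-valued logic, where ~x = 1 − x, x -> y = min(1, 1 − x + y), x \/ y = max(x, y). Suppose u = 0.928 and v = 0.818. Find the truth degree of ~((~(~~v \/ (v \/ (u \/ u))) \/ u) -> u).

0.000

~v = 1 − 0.818 = 0.182
~~v = 1 − 0.182 = 0.818
u \/ u = max(0.928, 0.928) = 0.928
v \/ (u \/ u) = max(0.818, 0.928) = 0.928
~~v \/ (v \/ (u \/ u)) = max(0.818, 0.928) = 0.928
~(~~v \/ (v \/ (u \/ u))) = 1 − 0.928 = 0.072
~(~~v \/ (v \/ (u \/ u))) \/ u = max(0.072, 0.928) = 0.928
(~(~~v \/ (v \/ (u \/ u))) \/ u) -> u = min(1, 1 − 0.928 + 0.928) = min(1, 1.000) = 1.000
~((~(~~v \/ (v \/ (u \/ u))) \/ u) -> u) = 1 − 1.000 = 0.000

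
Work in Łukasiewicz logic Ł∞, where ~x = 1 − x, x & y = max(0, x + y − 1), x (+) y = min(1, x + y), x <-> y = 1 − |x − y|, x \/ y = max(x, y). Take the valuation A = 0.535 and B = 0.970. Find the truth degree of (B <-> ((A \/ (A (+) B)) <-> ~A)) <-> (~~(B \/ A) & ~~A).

0.990

A (+) B = min(1, 0.535 + 0.970) = min(1, 1.505) = 1.000
A \/ (A (+) B) = max(0.535, 1.000) = 1.000
~A = 1 − 0.535 = 0.465
(A \/ (A (+) B)) <-> ~A = 1 − |1.000 − 0.465| = 1 − 0.535 = 0.465
B <-> ((A \/ (A (+) B)) <-> ~A) = 1 − |0.970 − 0.465| = 1 − 0.505 = 0.495
B \/ A = max(0.970, 0.535) = 0.970
~(B \/ A) = 1 − 0.970 = 0.030
~~(B \/ A) = 1 − 0.030 = 0.970
~~A = 1 − 0.465 = 0.535
~~(B \/ A) & ~~A = max(0, 0.970 + 0.535 − 1) = max(0, 0.505) = 0.505
(B <-> ((A \/ (A (+) B)) <-> ~A)) <-> (~~(B \/ A) & ~~A) = 1 − |0.495 − 0.505| = 1 − 0.010 = 0.990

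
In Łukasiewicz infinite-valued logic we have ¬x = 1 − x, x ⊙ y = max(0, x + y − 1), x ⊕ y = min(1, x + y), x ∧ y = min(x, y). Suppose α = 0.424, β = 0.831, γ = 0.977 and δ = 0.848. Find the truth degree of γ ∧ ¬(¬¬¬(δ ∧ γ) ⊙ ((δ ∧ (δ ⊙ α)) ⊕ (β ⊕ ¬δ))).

0.848

δ ∧ γ = min(0.848, 0.977) = 0.848
¬(δ ∧ γ) = 1 − 0.848 = 0.152
¬¬(δ ∧ γ) = 1 − 0.152 = 0.848
¬¬¬(δ ∧ γ) = 1 − 0.848 = 0.152
δ ⊙ α = max(0, 0.848 + 0.424 − 1) = max(0, 0.272) = 0.272
δ ∧ (δ ⊙ α) = min(0.848, 0.272) = 0.272
¬δ = 1 − 0.848 = 0.152
β ⊕ ¬δ = min(1, 0.831 + 0.152) = min(1, 0.983) = 0.983
(δ ∧ (δ ⊙ α)) ⊕ (β ⊕ ¬δ) = min(1, 0.272 + 0.983) = min(1, 1.255) = 1.000
¬¬¬(δ ∧ γ) ⊙ ((δ ∧ (δ ⊙ α)) ⊕ (β ⊕ ¬δ)) = max(0, 0.152 + 1.000 − 1) = max(0, 0.152) = 0.152
¬(¬¬¬(δ ∧ γ) ⊙ ((δ ∧ (δ ⊙ α)) ⊕ (β ⊕ ¬δ))) = 1 − 0.152 = 0.848
γ ∧ ¬(¬¬¬(δ ∧ γ) ⊙ ((δ ∧ (δ ⊙ α)) ⊕ (β ⊕ ¬δ))) = min(0.977, 0.848) = 0.848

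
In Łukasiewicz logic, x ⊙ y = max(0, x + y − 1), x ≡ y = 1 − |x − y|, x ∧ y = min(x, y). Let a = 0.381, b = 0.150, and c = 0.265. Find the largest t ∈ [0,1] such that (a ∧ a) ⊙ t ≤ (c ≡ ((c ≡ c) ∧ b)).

1.000

a ∧ a = min(0.381, 0.381) = 0.381
So the left factor is a ∧ a = 0.381.
c ≡ c = 1 − |0.265 − 0.265| = 1 − 0.000 = 1.000
(c ≡ c) ∧ b = min(1.000, 0.150) = 0.150
c ≡ ((c ≡ c) ∧ b) = 1 − |0.265 − 0.150| = 1 − 0.115 = 0.885
So the right-hand bound is c ≡ ((c ≡ c) ∧ b) = 0.885.
The residuum of the Łukasiewicz t-norm gives the supremum: min(1, 1 − 0.381 + 0.885).
1 − 0.381 + 0.885 = 1.504, so t = min(1, 1.504) = 1.000.
Check: 0.381 ⊙ 1.000 = max(0, 0.381) = 0.381 ≤ 0.885.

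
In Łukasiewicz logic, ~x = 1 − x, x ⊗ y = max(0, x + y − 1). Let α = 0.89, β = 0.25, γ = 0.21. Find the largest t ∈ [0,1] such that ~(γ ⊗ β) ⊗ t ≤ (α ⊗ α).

γ ⊗ β = max(0, 0.21 + 0.25 − 1) = max(0, -0.54) = 0.00
~(γ ⊗ β) = 1 − 0.00 = 1.00
So the left factor is ~(γ ⊗ β) = 1.00.
α ⊗ α = max(0, 0.89 + 0.89 − 1) = max(0, 0.78) = 0.78
So the right-hand bound is α ⊗ α = 0.78.
The residuum of the Łukasiewicz t-norm gives the supremum: min(1, 1 − 1.00 + 0.78).
1 − 1.00 + 0.78 = 0.78, so t = min(1, 0.78) = 0.78.
Check: 1.00 ⊗ 0.78 = max(0, 0.78) = 0.78 ≤ 0.78.

0.78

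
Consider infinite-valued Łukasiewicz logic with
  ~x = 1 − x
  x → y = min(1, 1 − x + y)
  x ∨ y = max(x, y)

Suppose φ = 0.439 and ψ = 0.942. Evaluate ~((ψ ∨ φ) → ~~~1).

ψ ∨ φ = max(0.942, 0.439) = 0.942
~1 = 1 − 1.000 = 0.000
~~1 = 1 − 0.000 = 1.000
~~~1 = 1 − 1.000 = 0.000
(ψ ∨ φ) → ~~~1 = min(1, 1 − 0.942 + 0.000) = min(1, 0.058) = 0.058
~((ψ ∨ φ) → ~~~1) = 1 − 0.058 = 0.942

0.942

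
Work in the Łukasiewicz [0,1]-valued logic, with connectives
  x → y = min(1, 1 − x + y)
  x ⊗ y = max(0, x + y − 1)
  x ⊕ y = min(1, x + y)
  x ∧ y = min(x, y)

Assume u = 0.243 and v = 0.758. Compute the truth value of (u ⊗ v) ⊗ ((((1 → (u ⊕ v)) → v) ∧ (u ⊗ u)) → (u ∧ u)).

u ⊗ v = max(0, 0.243 + 0.758 − 1) = max(0, 0.001) = 0.001
u ⊕ v = min(1, 0.243 + 0.758) = min(1, 1.001) = 1.000
1 → (u ⊕ v) = min(1, 1 − 1.000 + 1.000) = min(1, 1.000) = 1.000
(1 → (u ⊕ v)) → v = min(1, 1 − 1.000 + 0.758) = min(1, 0.758) = 0.758
u ⊗ u = max(0, 0.243 + 0.243 − 1) = max(0, -0.514) = 0.000
((1 → (u ⊕ v)) → v) ∧ (u ⊗ u) = min(0.758, 0.000) = 0.000
u ∧ u = min(0.243, 0.243) = 0.243
(((1 → (u ⊕ v)) → v) ∧ (u ⊗ u)) → (u ∧ u) = min(1, 1 − 0.000 + 0.243) = min(1, 1.243) = 1.000
(u ⊗ v) ⊗ ((((1 → (u ⊕ v)) → v) ∧ (u ⊗ u)) → (u ∧ u)) = max(0, 0.001 + 1.000 − 1) = max(0, 0.001) = 0.001

0.001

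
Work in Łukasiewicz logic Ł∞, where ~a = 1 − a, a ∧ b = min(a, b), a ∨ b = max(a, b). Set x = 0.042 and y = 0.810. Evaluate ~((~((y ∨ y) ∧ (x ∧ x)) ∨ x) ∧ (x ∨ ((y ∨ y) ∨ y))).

0.190

y ∨ y = max(0.810, 0.810) = 0.810
x ∧ x = min(0.042, 0.042) = 0.042
(y ∨ y) ∧ (x ∧ x) = min(0.810, 0.042) = 0.042
~((y ∨ y) ∧ (x ∧ x)) = 1 − 0.042 = 0.958
~((y ∨ y) ∧ (x ∧ x)) ∨ x = max(0.958, 0.042) = 0.958
(y ∨ y) ∨ y = max(0.810, 0.810) = 0.810
x ∨ ((y ∨ y) ∨ y) = max(0.042, 0.810) = 0.810
(~((y ∨ y) ∧ (x ∧ x)) ∨ x) ∧ (x ∨ ((y ∨ y) ∨ y)) = min(0.958, 0.810) = 0.810
~((~((y ∨ y) ∧ (x ∧ x)) ∨ x) ∧ (x ∨ ((y ∨ y) ∨ y))) = 1 − 0.810 = 0.190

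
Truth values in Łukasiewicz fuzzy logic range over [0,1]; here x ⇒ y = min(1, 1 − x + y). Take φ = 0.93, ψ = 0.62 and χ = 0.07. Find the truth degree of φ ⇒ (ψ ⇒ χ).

0.52

ψ ⇒ χ = min(1, 1 − 0.62 + 0.07) = min(1, 0.45) = 0.45
φ ⇒ (ψ ⇒ χ) = min(1, 1 − 0.93 + 0.45) = min(1, 0.52) = 0.52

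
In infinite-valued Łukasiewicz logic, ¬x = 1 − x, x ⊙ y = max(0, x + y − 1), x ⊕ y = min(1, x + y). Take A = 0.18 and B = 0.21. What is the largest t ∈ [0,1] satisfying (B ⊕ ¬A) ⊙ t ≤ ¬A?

0.82

¬A = 1 − 0.18 = 0.82
B ⊕ ¬A = min(1, 0.21 + 0.82) = min(1, 1.03) = 1.00
So the left factor is B ⊕ ¬A = 1.00.
So the right-hand bound is ¬A = 0.82.
The residuum of the Łukasiewicz t-norm gives the supremum: min(1, 1 − 1.00 + 0.82).
1 − 1.00 + 0.82 = 0.82, so t = min(1, 0.82) = 0.82.
Check: 1.00 ⊙ 0.82 = max(0, 0.82) = 0.82 ≤ 0.82.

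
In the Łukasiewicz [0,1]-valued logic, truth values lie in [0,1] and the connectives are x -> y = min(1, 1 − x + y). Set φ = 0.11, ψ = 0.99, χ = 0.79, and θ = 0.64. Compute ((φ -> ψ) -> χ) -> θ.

0.85

φ -> ψ = min(1, 1 − 0.11 + 0.99) = min(1, 1.88) = 1.00
(φ -> ψ) -> χ = min(1, 1 − 1.00 + 0.79) = min(1, 0.79) = 0.79
((φ -> ψ) -> χ) -> θ = min(1, 1 − 0.79 + 0.64) = min(1, 0.85) = 0.85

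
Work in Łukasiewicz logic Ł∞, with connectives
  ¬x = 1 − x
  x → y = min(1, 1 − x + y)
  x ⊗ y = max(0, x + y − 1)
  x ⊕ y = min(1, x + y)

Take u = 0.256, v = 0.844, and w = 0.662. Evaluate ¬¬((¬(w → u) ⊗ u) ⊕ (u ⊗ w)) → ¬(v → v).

w → u = min(1, 1 − 0.662 + 0.256) = min(1, 0.594) = 0.594
¬(w → u) = 1 − 0.594 = 0.406
¬(w → u) ⊗ u = max(0, 0.406 + 0.256 − 1) = max(0, -0.338) = 0.000
u ⊗ w = max(0, 0.256 + 0.662 − 1) = max(0, -0.082) = 0.000
(¬(w → u) ⊗ u) ⊕ (u ⊗ w) = min(1, 0.000 + 0.000) = min(1, 0.000) = 0.000
¬((¬(w → u) ⊗ u) ⊕ (u ⊗ w)) = 1 − 0.000 = 1.000
¬¬((¬(w → u) ⊗ u) ⊕ (u ⊗ w)) = 1 − 1.000 = 0.000
v → v = min(1, 1 − 0.844 + 0.844) = min(1, 1.000) = 1.000
¬(v → v) = 1 − 1.000 = 0.000
¬¬((¬(w → u) ⊗ u) ⊕ (u ⊗ w)) → ¬(v → v) = min(1, 1 − 0.000 + 0.000) = min(1, 1.000) = 1.000

1.000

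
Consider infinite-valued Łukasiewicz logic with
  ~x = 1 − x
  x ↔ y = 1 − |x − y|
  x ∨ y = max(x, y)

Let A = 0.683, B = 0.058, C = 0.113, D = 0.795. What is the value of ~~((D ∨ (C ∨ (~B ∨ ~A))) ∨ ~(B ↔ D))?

0.942

~B = 1 − 0.058 = 0.942
~A = 1 − 0.683 = 0.317
~B ∨ ~A = max(0.942, 0.317) = 0.942
C ∨ (~B ∨ ~A) = max(0.113, 0.942) = 0.942
D ∨ (C ∨ (~B ∨ ~A)) = max(0.795, 0.942) = 0.942
B ↔ D = 1 − |0.058 − 0.795| = 1 − 0.737 = 0.263
~(B ↔ D) = 1 − 0.263 = 0.737
(D ∨ (C ∨ (~B ∨ ~A))) ∨ ~(B ↔ D) = max(0.942, 0.737) = 0.942
~((D ∨ (C ∨ (~B ∨ ~A))) ∨ ~(B ↔ D)) = 1 − 0.942 = 0.058
~~((D ∨ (C ∨ (~B ∨ ~A))) ∨ ~(B ↔ D)) = 1 − 0.058 = 0.942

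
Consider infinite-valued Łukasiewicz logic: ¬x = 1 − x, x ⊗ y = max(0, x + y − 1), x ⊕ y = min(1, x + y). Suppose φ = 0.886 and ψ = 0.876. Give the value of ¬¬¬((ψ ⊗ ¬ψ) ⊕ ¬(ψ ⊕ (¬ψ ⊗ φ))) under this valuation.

¬ψ = 1 − 0.876 = 0.124
ψ ⊗ ¬ψ = max(0, 0.876 + 0.124 − 1) = max(0, 0.000) = 0.000
¬ψ ⊗ φ = max(0, 0.124 + 0.886 − 1) = max(0, 0.010) = 0.010
ψ ⊕ (¬ψ ⊗ φ) = min(1, 0.876 + 0.010) = min(1, 0.886) = 0.886
¬(ψ ⊕ (¬ψ ⊗ φ)) = 1 − 0.886 = 0.114
(ψ ⊗ ¬ψ) ⊕ ¬(ψ ⊕ (¬ψ ⊗ φ)) = min(1, 0.000 + 0.114) = min(1, 0.114) = 0.114
¬((ψ ⊗ ¬ψ) ⊕ ¬(ψ ⊕ (¬ψ ⊗ φ))) = 1 − 0.114 = 0.886
¬¬((ψ ⊗ ¬ψ) ⊕ ¬(ψ ⊕ (¬ψ ⊗ φ))) = 1 − 0.886 = 0.114
¬¬¬((ψ ⊗ ¬ψ) ⊕ ¬(ψ ⊕ (¬ψ ⊗ φ))) = 1 − 0.114 = 0.886

0.886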